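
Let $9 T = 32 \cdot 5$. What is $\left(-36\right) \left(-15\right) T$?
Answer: $9600$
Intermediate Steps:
$T = \frac{160}{9}$ ($T = \frac{32 \cdot 5}{9} = \frac{1}{9} \cdot 160 = \frac{160}{9} \approx 17.778$)
$\left(-36\right) \left(-15\right) T = \left(-36\right) \left(-15\right) \frac{160}{9} = 540 \cdot \frac{160}{9} = 9600$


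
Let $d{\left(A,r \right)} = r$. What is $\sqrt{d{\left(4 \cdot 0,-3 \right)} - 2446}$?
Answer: $i \sqrt{2449} \approx 49.487 i$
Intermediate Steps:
$\sqrt{d{\left(4 \cdot 0,-3 \right)} - 2446} = \sqrt{-3 - 2446} = \sqrt{-2449} = i \sqrt{2449}$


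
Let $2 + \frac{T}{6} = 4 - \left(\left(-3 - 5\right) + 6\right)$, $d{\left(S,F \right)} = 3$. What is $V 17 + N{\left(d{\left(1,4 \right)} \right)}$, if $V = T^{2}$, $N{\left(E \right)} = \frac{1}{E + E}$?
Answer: $\frac{58753}{6} \approx 9792.2$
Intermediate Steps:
$N{\left(E \right)} = \frac{1}{2 E}$
$T = 24$ ($T = -12 + 6 \left(4 - \left(\left(-3 - 5\right) + 6\right)\right) = -12 + 6 \left(4 - \left(-8 + 6\right)\right) = -12 + 6 \left(4 - -2\right) = -12 + 6 \left(4 + 2\right) = -12 + 6 \cdot 6 = -12 + 36 = 24$)
$V = 576$ ($V = 24^{2} = 576$)
$V 17 + N{\left(d{\left(1,4 \right)} \right)} = 576 \cdot 17 + \frac{1}{2 \cdot 3} = 9792 + \frac{1}{2} \cdot \frac{1}{3} = 9792 + \frac{1}{6} = \frac{58753}{6}$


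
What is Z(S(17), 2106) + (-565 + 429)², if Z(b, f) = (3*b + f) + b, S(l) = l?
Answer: 20670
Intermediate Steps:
Z(b, f) = f + 4*b (Z(b, f) = (f + 3*b) + b = f + 4*b)
Z(S(17), 2106) + (-565 + 429)² = (2106 + 4*17) + (-565 + 429)² = (2106 + 68) + (-136)² = 2174 + 18496 = 20670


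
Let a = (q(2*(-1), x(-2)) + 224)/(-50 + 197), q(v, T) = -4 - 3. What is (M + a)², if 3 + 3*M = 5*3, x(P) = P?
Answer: 13225/441 ≈ 29.989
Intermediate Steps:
q(v, T) = -7
a = 31/21 (a = (-7 + 224)/(-50 + 197) = 217/147 = 217*(1/147) = 31/21 ≈ 1.4762)
M = 4 (M = -1 + (5*3)/3 = -1 + (⅓)*15 = -1 + 5 = 4)
(M + a)² = (4 + 31/21)² = (115/21)² = 13225/441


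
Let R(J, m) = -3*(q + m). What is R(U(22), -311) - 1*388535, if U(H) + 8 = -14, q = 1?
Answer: -387605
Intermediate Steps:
U(H) = -22 (U(H) = -8 - 14 = -22)
R(J, m) = -3 - 3*m (R(J, m) = -3*(1 + m) = -3 - 3*m)
R(U(22), -311) - 1*388535 = (-3 - 3*(-311)) - 1*388535 = (-3 + 933) - 388535 = 930 - 388535 = -387605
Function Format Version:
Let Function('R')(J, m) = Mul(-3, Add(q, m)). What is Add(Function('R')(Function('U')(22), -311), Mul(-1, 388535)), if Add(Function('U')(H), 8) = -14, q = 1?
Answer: -387605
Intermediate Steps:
Function('U')(H) = -22 (Function('U')(H) = Add(-8, -14) = -22)
Function('R')(J, m) = Add(-3, Mul(-3, m)) (Function('R')(J, m) = Mul(-3, Add(1, m)) = Add(-3, Mul(-3, m)))
Add(Function('R')(Function('U')(22), -311), Mul(-1, 388535)) = Add(Add(-3, Mul(-3, -311)), Mul(-1, 388535)) = Add(Add(-3, 933), -388535) = Add(930, -388535) = -387605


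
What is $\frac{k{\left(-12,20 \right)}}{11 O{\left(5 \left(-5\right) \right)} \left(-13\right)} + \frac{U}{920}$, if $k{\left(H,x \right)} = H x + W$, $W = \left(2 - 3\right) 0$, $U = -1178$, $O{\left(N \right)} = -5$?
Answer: $- \frac{106307}{65780} \approx -1.6161$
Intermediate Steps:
$W = 0$ ($W = \left(-1\right) 0 = 0$)
$k{\left(H,x \right)} = H x$ ($k{\left(H,x \right)} = H x + 0 = H x$)
$\frac{k{\left(-12,20 \right)}}{11 O{\left(5 \left(-5\right) \right)} \left(-13\right)} + \frac{U}{920} = \frac{\left(-12\right) 20}{11 \left(-5\right) \left(-13\right)} - \frac{1178}{920} = - \frac{240}{\left(-55\right) \left(-13\right)} - \frac{589}{460} = - \frac{240}{715} - \frac{589}{460} = \left(-240\right) \frac{1}{715} - \frac{589}{460} = - \frac{48}{143} - \frac{589}{460} = - \frac{106307}{65780}$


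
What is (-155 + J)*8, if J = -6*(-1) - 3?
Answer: -1216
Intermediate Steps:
J = 3 (J = 6 - 3 = 3)
(-155 + J)*8 = (-155 + 3)*8 = -152*8 = -1216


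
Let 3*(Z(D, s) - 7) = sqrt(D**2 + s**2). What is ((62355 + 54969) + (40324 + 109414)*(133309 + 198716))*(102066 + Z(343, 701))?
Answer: 5074750762952502 + 82861461290*sqrt(24362) ≈ 5.0877e+15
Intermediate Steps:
Z(D, s) = 7 + sqrt(D**2 + s**2)/3
((62355 + 54969) + (40324 + 109414)*(133309 + 198716))*(102066 + Z(343, 701)) = ((62355 + 54969) + (40324 + 109414)*(133309 + 198716))*(102066 + (7 + sqrt(343**2 + 701**2)/3)) = (117324 + 149738*332025)*(102066 + (7 + sqrt(117649 + 491401)/3)) = (117324 + 49716759450)*(102066 + (7 + sqrt(609050)/3)) = 49716876774*(102066 + (7 + (5*sqrt(24362))/3)) = 49716876774*(102066 + (7 + 5*sqrt(24362)/3)) = 49716876774*(102073 + 5*sqrt(24362)/3) = 5074750762952502 + 82861461290*sqrt(24362)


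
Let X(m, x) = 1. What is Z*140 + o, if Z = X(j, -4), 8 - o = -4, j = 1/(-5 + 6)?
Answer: 152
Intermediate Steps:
j = 1 (j = 1/1 = 1)
o = 12 (o = 8 - 1*(-4) = 8 + 4 = 12)
Z = 1
Z*140 + o = 1*140 + 12 = 140 + 12 = 152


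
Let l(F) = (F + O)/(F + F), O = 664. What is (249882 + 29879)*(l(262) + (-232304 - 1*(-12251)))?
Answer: -16129179271903/262 ≈ -6.1562e+10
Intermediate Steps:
l(F) = (664 + F)/(2*F) (l(F) = (F + 664)/(F + F) = (664 + F)/((2*F)) = (664 + F)*(1/(2*F)) = (664 + F)/(2*F))
(249882 + 29879)*(l(262) + (-232304 - 1*(-12251))) = (249882 + 29879)*((½)*(664 + 262)/262 + (-232304 - 1*(-12251))) = 279761*((½)*(1/262)*926 + (-232304 + 12251)) = 279761*(463/262 - 220053) = 279761*(-57653423/262) = -16129179271903/262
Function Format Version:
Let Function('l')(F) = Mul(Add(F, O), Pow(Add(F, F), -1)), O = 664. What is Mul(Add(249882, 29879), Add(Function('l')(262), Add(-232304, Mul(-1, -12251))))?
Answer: Rational(-16129179271903, 262) ≈ -6.1562e+10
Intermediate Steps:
Function('l')(F) = Mul(Rational(1, 2), Pow(F, -1), Add(664, F)) (Function('l')(F) = Mul(Add(F, 664), Pow(Add(F, F), -1)) = Mul(Add(664, F), Pow(Mul(2, F), -1)) = Mul(Add(664, F), Mul(Rational(1, 2), Pow(F, -1))) = Mul(Rational(1, 2), Pow(F, -1), Add(664, F)))
Mul(Add(249882, 29879), Add(Function('l')(262), Add(-232304, Mul(-1, -12251)))) = Mul(Add(249882, 29879), Add(Mul(Rational(1, 2), Pow(262, -1), Add(664, 262)), Add(-232304, Mul(-1, -12251)))) = Mul(279761, Add(Mul(Rational(1, 2), Rational(1, 262), 926), Add(-232304, 12251))) = Mul(279761, Add(Rational(463, 262), -220053)) = Mul(279761, Rational(-57653423, 262)) = Rational(-16129179271903, 262)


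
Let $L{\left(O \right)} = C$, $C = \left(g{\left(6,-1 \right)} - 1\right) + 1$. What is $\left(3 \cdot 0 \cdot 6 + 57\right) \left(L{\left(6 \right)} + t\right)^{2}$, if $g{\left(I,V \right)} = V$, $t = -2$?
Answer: $513$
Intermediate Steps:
$C = -1$ ($C = \left(-1 - 1\right) + 1 = -2 + 1 = -1$)
$L{\left(O \right)} = -1$
$\left(3 \cdot 0 \cdot 6 + 57\right) \left(L{\left(6 \right)} + t\right)^{2} = \left(3 \cdot 0 \cdot 6 + 57\right) \left(-1 - 2\right)^{2} = \left(0 \cdot 6 + 57\right) \left(-3\right)^{2} = \left(0 + 57\right) 9 = 57 \cdot 9 = 513$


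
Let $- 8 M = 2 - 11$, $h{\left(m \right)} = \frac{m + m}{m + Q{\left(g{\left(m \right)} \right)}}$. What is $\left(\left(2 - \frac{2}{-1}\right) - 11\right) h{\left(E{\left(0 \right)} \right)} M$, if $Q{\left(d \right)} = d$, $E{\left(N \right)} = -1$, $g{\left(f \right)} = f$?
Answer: $- \frac{63}{8} \approx -7.875$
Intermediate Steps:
$h{\left(m \right)} = 1$ ($h{\left(m \right)} = \frac{m + m}{m + m} = \frac{2 m}{2 m} = 2 m \frac{1}{2 m} = 1$)
$M = \frac{9}{8}$ ($M = - \frac{2 - 11}{8} = \left(- \frac{1}{8}\right) \left(-9\right) = \frac{9}{8} \approx 1.125$)
$\left(\left(2 - \frac{2}{-1}\right) - 11\right) h{\left(E{\left(0 \right)} \right)} M = \left(\left(2 - \frac{2}{-1}\right) - 11\right) 1 \cdot \frac{9}{8} = \left(\left(2 - 2 \left(-1\right)\right) - 11\right) 1 \cdot \frac{9}{8} = \left(\left(2 - -2\right) - 11\right) 1 \cdot \frac{9}{8} = \left(\left(2 + 2\right) - 11\right) 1 \cdot \frac{9}{8} = \left(4 - 11\right) 1 \cdot \frac{9}{8} = \left(-7\right) 1 \cdot \frac{9}{8} = \left(-7\right) \frac{9}{8} = - \frac{63}{8}$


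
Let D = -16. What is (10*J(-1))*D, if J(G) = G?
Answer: 160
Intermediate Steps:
(10*J(-1))*D = (10*(-1))*(-16) = -10*(-16) = 160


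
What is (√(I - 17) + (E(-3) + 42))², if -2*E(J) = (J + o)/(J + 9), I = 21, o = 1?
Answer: 70225/36 ≈ 1950.7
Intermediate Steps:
E(J) = -(1 + J)/(2*(9 + J)) (E(J) = -(J + 1)/(2*(J + 9)) = -(1 + J)/(2*(9 + J)))
(√(I - 17) + (E(-3) + 42))² = (√(21 - 17) + ((-1 - 1*(-3))/(2*(9 - 3)) + 42))² = (√4 + ((½)*(-1 + 3)/6 + 42))² = (2 + ((½)*(⅙)*2 + 42))² = (2 + (⅙ + 42))² = (2 + 253/6)² = (265/6)² = 70225/36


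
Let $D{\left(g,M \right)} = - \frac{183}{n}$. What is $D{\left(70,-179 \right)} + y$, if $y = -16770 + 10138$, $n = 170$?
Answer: $- \frac{1127623}{170} \approx -6633.1$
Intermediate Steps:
$D{\left(g,M \right)} = - \frac{183}{170}$
$y = -6632$
$D{\left(70,-179 \right)} + y = - \frac{183}{170} - 6632 = - \frac{1127623}{170}$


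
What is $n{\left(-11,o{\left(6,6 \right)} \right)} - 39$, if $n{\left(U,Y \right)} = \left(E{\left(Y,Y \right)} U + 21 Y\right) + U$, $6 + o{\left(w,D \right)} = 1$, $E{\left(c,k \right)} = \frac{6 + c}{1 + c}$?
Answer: $- \frac{609}{4} \approx -152.25$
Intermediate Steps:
$E{\left(c,k \right)} = \frac{6 + c}{1 + c}$
$o{\left(w,D \right)} = -5$ ($o{\left(w,D \right)} = -6 + 1 = -5$)
$n{\left(U,Y \right)} = U + 21 Y + \frac{U \left(6 + Y\right)}{1 + Y}$ ($n{\left(U,Y \right)} = \left(\frac{6 + Y}{1 + Y} U + 21 Y\right) + U = \left(\frac{U \left(6 + Y\right)}{1 + Y} + 21 Y\right) + U = \left(21 Y + \frac{U \left(6 + Y\right)}{1 + Y}\right) + U = U + 21 Y + \frac{U \left(6 + Y\right)}{1 + Y}$)
$n{\left(-11,o{\left(6,6 \right)} \right)} - 39 = \frac{- 11 \left(6 - 5\right) + \left(1 - 5\right) \left(-11 + 21 \left(-5\right)\right)}{1 - 5} - 39 = \frac{\left(-11\right) 1 - 4 \left(-11 - 105\right)}{-4} - 39 = - \frac{-11 - -464}{4} - 39 = - \frac{-11 + 464}{4} - 39 = \left(- \frac{1}{4}\right) 453 - 39 = - \frac{453}{4} - 39 = - \frac{609}{4}$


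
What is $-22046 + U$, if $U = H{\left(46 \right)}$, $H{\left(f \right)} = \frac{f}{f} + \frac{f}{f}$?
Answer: $-22044$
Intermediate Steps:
$H{\left(f \right)} = 2$ ($H{\left(f \right)} = 1 + 1 = 2$)
$U = 2$
$-22046 + U = -22046 + 2 = -22044$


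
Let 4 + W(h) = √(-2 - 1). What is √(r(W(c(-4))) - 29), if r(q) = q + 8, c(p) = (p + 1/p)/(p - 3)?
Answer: √(-25 + I*√3) ≈ 0.1731 + 5.003*I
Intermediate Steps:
c(p) = (p + 1/p)/(-3 + p)
W(h) = -4 + I*√3 (W(h) = -4 + √(-2 - 1) = -4 + √(-3) = -4 + I*√3)
r(q) = 8 + q
√(r(W(c(-4))) - 29) = √((8 + (-4 + I*√3)) - 29) = √((4 + I*√3) - 29) = √(-25 + I*√3)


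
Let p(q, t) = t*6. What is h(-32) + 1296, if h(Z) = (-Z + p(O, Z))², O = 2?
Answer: 26896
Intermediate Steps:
p(q, t) = 6*t
h(Z) = 25*Z² (h(Z) = (-Z + 6*Z)² = (5*Z)² = 25*Z²)
h(-32) + 1296 = 25*(-32)² + 1296 = 25*1024 + 1296 = 25600 + 1296 = 26896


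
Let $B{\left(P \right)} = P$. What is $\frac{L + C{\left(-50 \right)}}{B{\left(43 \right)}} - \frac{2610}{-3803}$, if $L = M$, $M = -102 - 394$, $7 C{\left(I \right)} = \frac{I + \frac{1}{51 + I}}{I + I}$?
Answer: $- \frac{177379179}{16352900} \approx -10.847$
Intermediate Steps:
$C{\left(I \right)} = \frac{I + \frac{1}{51 + I}}{14 I}$ ($C{\left(I \right)} = \frac{\left(I + \frac{1}{51 + I}\right) \frac{1}{I + I}}{7} = \frac{\left(I + \frac{1}{51 + I}\right) \frac{1}{2 I}}{7} = \frac{\frac{1}{2} \frac{1}{I} \left(I + \frac{1}{51 + I}\right)}{7} = \frac{I + \frac{1}{51 + I}}{14 I}$)
$M = -496$ ($M = -102 - 394 = -496$)
$L = -496$
$\frac{L + C{\left(-50 \right)}}{B{\left(43 \right)}} - \frac{2610}{-3803} = \frac{-496 + \frac{1 + \left(-50\right)^{2} + 51 \left(-50\right)}{14 \left(-50\right) \left(51 - 50\right)}}{43} - \frac{2610}{-3803} = \left(-496 + \frac{1}{14} \left(- \frac{1}{50}\right) 1^{-1} \left(1 + 2500 - 2550\right)\right) \frac{1}{43} - - \frac{2610}{3803} = \left(-496 + \frac{1}{14} \left(- \frac{1}{50}\right) 1 \left(-49\right)\right) \frac{1}{43} + \frac{2610}{3803} = \left(-496 + \frac{7}{100}\right) \frac{1}{43} + \frac{2610}{3803} = \left(- \frac{49593}{100}\right) \frac{1}{43} + \frac{2610}{3803} = - \frac{49593}{4300} + \frac{2610}{3803} = - \frac{177379179}{16352900}$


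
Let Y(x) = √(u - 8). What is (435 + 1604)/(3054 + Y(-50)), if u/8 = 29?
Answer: 3113553/4663346 - 2039*√14/2331673 ≈ 0.66439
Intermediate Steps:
u = 232 (u = 8*29 = 232)
Y(x) = 4*√14 (Y(x) = √(232 - 8) = √224 = 4*√14)
(435 + 1604)/(3054 + Y(-50)) = (435 + 1604)/(3054 + 4*√14) = 2039/(3054 + 4*√14)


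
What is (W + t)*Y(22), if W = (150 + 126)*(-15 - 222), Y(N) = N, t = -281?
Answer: -1445246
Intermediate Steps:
W = -65412 (W = 276*(-237) = -65412)
(W + t)*Y(22) = (-65412 - 281)*22 = -65693*22 = -1445246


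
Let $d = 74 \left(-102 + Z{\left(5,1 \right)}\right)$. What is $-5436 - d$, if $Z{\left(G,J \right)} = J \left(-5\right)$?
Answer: $2482$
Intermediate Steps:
$Z{\left(G,J \right)} = - 5 J$
$d = -7918$ ($d = 74 \left(-102 - 5\right) = 74 \left(-107\right) = -7918$)
$-5436 - d = -5436 - -7918 = -5436 + 7918 = 2482$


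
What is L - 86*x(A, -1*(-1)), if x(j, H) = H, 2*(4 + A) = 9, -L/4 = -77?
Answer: 222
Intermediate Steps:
L = 308 (L = -4*(-77) = 308)
A = ½ (A = -4 + (½)*9 = -4 + 9/2 = ½ ≈ 0.50000)
L - 86*x(A, -1*(-1)) = 308 - (-86)*(-1) = 308 - 86*1 = 308 - 86 = 222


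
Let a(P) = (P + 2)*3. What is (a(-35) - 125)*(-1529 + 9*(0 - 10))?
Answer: 362656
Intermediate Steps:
a(P) = 6 + 3*P (a(P) = (2 + P)*3 = 6 + 3*P)
(a(-35) - 125)*(-1529 + 9*(0 - 10)) = ((6 + 3*(-35)) - 125)*(-1529 + 9*(0 - 10)) = ((6 - 105) - 125)*(-1529 + 9*(-10)) = (-99 - 125)*(-1529 - 90) = -224*(-1619) = 362656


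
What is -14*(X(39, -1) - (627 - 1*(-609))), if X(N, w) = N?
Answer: 16758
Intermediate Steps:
-14*(X(39, -1) - (627 - 1*(-609))) = -14*(39 - (627 - 1*(-609))) = -14*(39 - (627 + 609)) = -14*(39 - 1*1236) = -14*(39 - 1236) = -14*(-1197) = 16758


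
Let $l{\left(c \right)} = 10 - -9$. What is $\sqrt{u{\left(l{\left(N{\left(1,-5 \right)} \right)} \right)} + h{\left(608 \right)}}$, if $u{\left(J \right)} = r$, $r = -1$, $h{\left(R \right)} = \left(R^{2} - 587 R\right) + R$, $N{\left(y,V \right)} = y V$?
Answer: $5 \sqrt{535} \approx 115.65$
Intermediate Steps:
$N{\left(y,V \right)} = V y$
$l{\left(c \right)} = 19$ ($l{\left(c \right)} = 10 + 9 = 19$)
$h{\left(R \right)} = R^{2} - 586 R$
$u{\left(J \right)} = -1$
$\sqrt{u{\left(l{\left(N{\left(1,-5 \right)} \right)} \right)} + h{\left(608 \right)}} = \sqrt{-1 + 608 \left(-586 + 608\right)} = \sqrt{-1 + 608 \cdot 22} = \sqrt{-1 + 13376} = \sqrt{13375} = 5 \sqrt{535}$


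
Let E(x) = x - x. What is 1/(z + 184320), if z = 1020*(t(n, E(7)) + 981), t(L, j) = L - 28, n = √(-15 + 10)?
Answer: 19273/22286998440 - 17*I*√5/22286998440 ≈ 8.6476e-7 - 1.7056e-9*I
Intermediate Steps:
E(x) = 0
n = I*√5 (n = √(-5) = I*√5 ≈ 2.2361*I)
t(L, j) = -28 + L
z = 972060 + 1020*I*√5 (z = 1020*((-28 + I*√5) + 981) = 1020*(953 + I*√5) = 972060 + 1020*I*√5 ≈ 9.7206e+5 + 2280.8*I)
1/(z + 184320) = 1/((972060 + 1020*I*√5) + 184320) = 1/(1156380 + 1020*I*√5)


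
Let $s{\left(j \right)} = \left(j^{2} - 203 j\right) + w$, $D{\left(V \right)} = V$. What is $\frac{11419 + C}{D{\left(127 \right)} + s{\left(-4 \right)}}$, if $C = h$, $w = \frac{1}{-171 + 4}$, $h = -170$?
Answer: $\frac{1878583}{159484} \approx 11.779$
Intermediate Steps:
$w = - \frac{1}{167}$ ($w = \frac{1}{-167} = - \frac{1}{167} \approx -0.005988$)
$s{\left(j \right)} = - \frac{1}{167} + j^{2} - 203 j$ ($s{\left(j \right)} = \left(j^{2} - 203 j\right) - \frac{1}{167} = - \frac{1}{167} + j^{2} - 203 j$)
$C = -170$
$\frac{11419 + C}{D{\left(127 \right)} + s{\left(-4 \right)}} = \frac{11419 - 170}{127 - \left(- \frac{135603}{167} - 16\right)} = \frac{11249}{127 + \left(- \frac{1}{167} + 16 + 812\right)} = \frac{11249}{127 + \frac{138275}{167}} = \frac{11249}{\frac{159484}{167}} = 11249 \cdot \frac{167}{159484} = \frac{1878583}{159484}$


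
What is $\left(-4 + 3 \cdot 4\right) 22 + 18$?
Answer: $194$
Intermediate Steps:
$\left(-4 + 3 \cdot 4\right) 22 + 18 = \left(-4 + 12\right) 22 + 18 = 8 \cdot 22 + 18 = 176 + 18 = 194$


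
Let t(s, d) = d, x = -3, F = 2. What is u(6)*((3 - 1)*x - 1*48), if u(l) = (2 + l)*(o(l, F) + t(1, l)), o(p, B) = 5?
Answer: -4752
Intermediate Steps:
u(l) = (2 + l)*(5 + l)
u(6)*((3 - 1)*x - 1*48) = (10 + 6² + 7*6)*((3 - 1)*(-3) - 1*48) = (10 + 36 + 42)*(2*(-3) - 48) = 88*(-6 - 48) = 88*(-54) = -4752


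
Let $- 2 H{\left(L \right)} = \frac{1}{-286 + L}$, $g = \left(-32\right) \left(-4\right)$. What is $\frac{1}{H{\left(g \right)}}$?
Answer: $316$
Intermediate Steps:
$g = 128$
$H{\left(L \right)} = - \frac{1}{2 \left(-286 + L\right)}$
$\frac{1}{H{\left(g \right)}} = \frac{1}{\left(-1\right) \frac{1}{-572 + 2 \cdot 128}} = \frac{1}{\left(-1\right) \frac{1}{-572 + 256}} = \frac{1}{\left(-1\right) \frac{1}{-316}} = \frac{1}{\left(-1\right) \left(- \frac{1}{316}\right)} = \frac{1}{\frac{1}{316}} = 316$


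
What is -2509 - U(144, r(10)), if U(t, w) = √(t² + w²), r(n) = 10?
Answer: -2509 - 2*√5209 ≈ -2653.3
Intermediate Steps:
-2509 - U(144, r(10)) = -2509 - √(144² + 10²) = -2509 - √(20736 + 100) = -2509 - √20836 = -2509 - 2*√5209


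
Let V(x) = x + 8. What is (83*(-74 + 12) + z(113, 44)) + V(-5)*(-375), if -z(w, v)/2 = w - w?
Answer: -6271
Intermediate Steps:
z(w, v) = 0 (z(w, v) = -2*(w - w) = -2*0 = 0)
V(x) = 8 + x
(83*(-74 + 12) + z(113, 44)) + V(-5)*(-375) = (83*(-74 + 12) + 0) + (8 - 5)*(-375) = (83*(-62) + 0) + 3*(-375) = (-5146 + 0) - 1125 = -5146 - 1125 = -6271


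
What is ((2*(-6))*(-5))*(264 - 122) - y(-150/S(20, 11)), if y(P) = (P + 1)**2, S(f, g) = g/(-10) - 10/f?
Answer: -7321/16 ≈ -457.56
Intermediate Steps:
S(f, g) = -10/f - g/10 (S(f, g) = g*(-1/10) - 10/f = -g/10 - 10/f = -10/f - g/10)
y(P) = (1 + P)**2
((2*(-6))*(-5))*(264 - 122) - y(-150/S(20, 11)) = ((2*(-6))*(-5))*(264 - 122) - (1 - 150/(-10/20 - 1/10*11))**2 = -12*(-5)*142 - (1 - 150/(-10*1/20 - 11/10))**2 = 60*142 - (1 - 150/(-1/2 - 11/10))**2 = 8520 - (1 - 150/(-8/5))**2 = 8520 - (1 - 150*(-5/8))**2 = 8520 - (1 + 375/4)**2 = 8520 - (379/4)**2 = 8520 - 1*143641/16 = 8520 - 143641/16 = -7321/16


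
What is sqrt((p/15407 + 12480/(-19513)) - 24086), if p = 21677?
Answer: I*sqrt(12880964838242662315)/23125907 ≈ 155.19*I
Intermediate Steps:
sqrt((p/15407 + 12480/(-19513)) - 24086) = sqrt((21677/15407 + 12480/(-19513)) - 24086) = sqrt((21677*(1/15407) + 12480*(-1/19513)) - 24086) = sqrt((21677/15407 - 960/1501) - 24086) = sqrt(17746457/23125907 - 24086) = sqrt(-556992849545/23125907) = I*sqrt(12880964838242662315)/23125907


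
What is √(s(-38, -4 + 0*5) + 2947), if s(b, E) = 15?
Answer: √2962 ≈ 54.424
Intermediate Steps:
√(s(-38, -4 + 0*5) + 2947) = √(15 + 2947) = √2962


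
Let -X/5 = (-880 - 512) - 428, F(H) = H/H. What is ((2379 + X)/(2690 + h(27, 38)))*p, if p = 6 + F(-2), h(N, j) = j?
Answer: 80353/2728 ≈ 29.455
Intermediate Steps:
F(H) = 1
X = 9100 (X = -5*((-880 - 512) - 428) = -5*(-1392 - 428) = -5*(-1820) = 9100)
p = 7 (p = 6 + 1 = 7)
((2379 + X)/(2690 + h(27, 38)))*p = ((2379 + 9100)/(2690 + 38))*7 = (11479/2728)*7 = 80353/2728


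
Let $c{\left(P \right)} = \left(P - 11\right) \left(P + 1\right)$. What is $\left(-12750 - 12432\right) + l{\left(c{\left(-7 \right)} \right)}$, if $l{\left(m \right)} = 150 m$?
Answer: $-8982$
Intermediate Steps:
$c{\left(P \right)} = \left(1 + P\right) \left(-11 + P\right)$ ($c{\left(P \right)} = \left(-11 + P\right) \left(1 + P\right) = \left(1 + P\right) \left(-11 + P\right)$)
$\left(-12750 - 12432\right) + l{\left(c{\left(-7 \right)} \right)} = \left(-12750 - 12432\right) + 150 \left(-11 + \left(-7\right)^{2} - -70\right) = -25182 + 150 \left(-11 + 49 + 70\right) = -25182 + 150 \cdot 108 = -25182 + 16200 = -8982$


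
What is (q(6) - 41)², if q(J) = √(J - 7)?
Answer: (41 - I)² ≈ 1680.0 - 82.0*I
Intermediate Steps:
q(J) = √(-7 + J)
(q(6) - 41)² = (√(-7 + 6) - 41)² = (√(-1) - 41)² = (I - 41)² = (-41 + I)²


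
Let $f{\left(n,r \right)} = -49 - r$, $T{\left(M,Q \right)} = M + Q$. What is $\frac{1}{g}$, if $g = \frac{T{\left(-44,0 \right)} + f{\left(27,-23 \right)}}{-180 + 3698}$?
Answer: $- \frac{1759}{35} \approx -50.257$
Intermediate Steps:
$g = - \frac{35}{1759}$ ($g = \frac{\left(-44 + 0\right) - 26}{-180 + 3698} = \frac{-44 + \left(-49 + 23\right)}{3518} = \left(-44 - 26\right) \frac{1}{3518} = \left(-70\right) \frac{1}{3518} = - \frac{35}{1759} \approx -0.019898$)
$\frac{1}{g} = \frac{1}{- \frac{35}{1759}} = - \frac{1759}{35}$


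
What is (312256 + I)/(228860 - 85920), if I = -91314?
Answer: 110471/71470 ≈ 1.5457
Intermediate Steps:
(312256 + I)/(228860 - 85920) = (312256 - 91314)/(228860 - 85920) = 220942/142940 = 220942*(1/142940) = 110471/71470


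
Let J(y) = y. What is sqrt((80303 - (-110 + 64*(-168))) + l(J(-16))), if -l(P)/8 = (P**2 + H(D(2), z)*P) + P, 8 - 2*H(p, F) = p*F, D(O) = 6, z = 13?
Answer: sqrt(84765) ≈ 291.14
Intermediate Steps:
H(p, F) = 4 - F*p/2 (H(p, F) = 4 - p*F/2 = 4 - F*p/2)
l(P) = -8*P**2 + 272*P (l(P) = -8*((P**2 + (4 - 1/2*13*6)*P) + P) = -8*((P**2 + (4 - 39)*P) + P) = -8*((P**2 - 35*P) + P) = -8*(P**2 - 34*P) = -8*P**2 + 272*P)
sqrt((80303 - (-110 + 64*(-168))) + l(J(-16))) = sqrt((80303 - (-110 + 64*(-168))) + 8*(-16)*(34 - 1*(-16))) = sqrt((80303 - (-110 - 10752)) + 8*(-16)*(34 + 16)) = sqrt((80303 - 1*(-10862)) + 8*(-16)*50) = sqrt((80303 + 10862) - 6400) = sqrt(91165 - 6400) = sqrt(84765)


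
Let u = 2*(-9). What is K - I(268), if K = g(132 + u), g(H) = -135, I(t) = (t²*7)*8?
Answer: -4022279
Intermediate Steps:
u = -18
I(t) = 56*t² (I(t) = (7*t²)*8 = 56*t²)
K = -135
K - I(268) = -135 - 56*268² = -135 - 56*71824 = -135 - 1*4022144 = -135 - 4022144 = -4022279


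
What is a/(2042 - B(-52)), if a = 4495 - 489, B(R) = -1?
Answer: 4006/2043 ≈ 1.9608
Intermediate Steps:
a = 4006
a/(2042 - B(-52)) = 4006/(2042 - 1*(-1)) = 4006/(2042 + 1) = 4006/2043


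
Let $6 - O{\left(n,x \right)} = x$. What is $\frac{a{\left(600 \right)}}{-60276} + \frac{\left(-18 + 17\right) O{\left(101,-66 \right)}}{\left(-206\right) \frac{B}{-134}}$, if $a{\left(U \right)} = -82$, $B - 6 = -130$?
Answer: $\frac{36477341}{96230634} \approx 0.37906$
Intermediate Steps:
$B = -124$ ($B = 6 - 130 = -124$)
$O{\left(n,x \right)} = 6 - x$
$\frac{a{\left(600 \right)}}{-60276} + \frac{\left(-18 + 17\right) O{\left(101,-66 \right)}}{\left(-206\right) \frac{B}{-134}} = - \frac{82}{-60276} + \frac{\left(-18 + 17\right) \left(6 - -66\right)}{\left(-206\right) \left(- \frac{124}{-134}\right)} = \left(-82\right) \left(- \frac{1}{60276}\right) + \frac{\left(-1\right) \left(6 + 66\right)}{\left(-206\right) \left(\left(-124\right) \left(- \frac{1}{134}\right)\right)} = \frac{41}{30138} + \frac{\left(-1\right) 72}{\left(-206\right) \frac{62}{67}} = \frac{41}{30138} - \frac{72}{- \frac{12772}{67}} = \frac{41}{30138} - - \frac{1206}{3193} = \frac{41}{30138} + \frac{1206}{3193} = \frac{36477341}{96230634}$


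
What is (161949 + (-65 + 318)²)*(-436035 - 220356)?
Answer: -148316797578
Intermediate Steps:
(161949 + (-65 + 318)²)*(-436035 - 220356) = (161949 + 253²)*(-656391) = (161949 + 64009)*(-656391) = 225958*(-656391) = -148316797578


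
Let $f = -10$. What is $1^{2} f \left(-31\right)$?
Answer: $310$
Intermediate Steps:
$1^{2} f \left(-31\right) = 1^{2} \left(-10\right) \left(-31\right) = 1 \left(-10\right) \left(-31\right) = \left(-10\right) \left(-31\right) = 310$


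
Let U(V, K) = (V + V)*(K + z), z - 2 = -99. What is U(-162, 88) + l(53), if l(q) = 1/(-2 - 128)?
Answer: 379079/130 ≈ 2916.0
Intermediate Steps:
z = -97 (z = 2 - 99 = -97)
U(V, K) = 2*V*(-97 + K) (U(V, K) = (V + V)*(K - 97) = (2*V)*(-97 + K) = 2*V*(-97 + K))
l(q) = -1/130 (l(q) = 1/(-130) = -1/130)
U(-162, 88) + l(53) = 2*(-162)*(-97 + 88) - 1/130 = 2*(-162)*(-9) - 1/130 = 2916 - 1/130 = 379079/130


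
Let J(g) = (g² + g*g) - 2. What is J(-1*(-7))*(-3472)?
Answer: -333312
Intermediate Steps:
J(g) = -2 + 2*g² (J(g) = (g² + g²) - 2 = 2*g² - 2 = -2 + 2*g²)
J(-1*(-7))*(-3472) = (-2 + 2*(-1*(-7))²)*(-3472) = (-2 + 2*7²)*(-3472) = (-2 + 2*49)*(-3472) = (-2 + 98)*(-3472) = 96*(-3472) = -333312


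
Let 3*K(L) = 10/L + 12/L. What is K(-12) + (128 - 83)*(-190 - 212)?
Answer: -325631/18 ≈ -18091.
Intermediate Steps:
K(L) = 22/(3*L) (K(L) = (10/L + 12/L)/3 = (22/L)/3 = 22/(3*L))
K(-12) + (128 - 83)*(-190 - 212) = (22/3)/(-12) + (128 - 83)*(-190 - 212) = (22/3)*(-1/12) + 45*(-402) = -11/18 - 18090 = -325631/18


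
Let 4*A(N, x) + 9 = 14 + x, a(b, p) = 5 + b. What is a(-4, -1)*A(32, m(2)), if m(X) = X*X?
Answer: 9/4 ≈ 2.2500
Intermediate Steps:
m(X) = X²
A(N, x) = 5/4 + x/4 (A(N, x) = -9/4 + (14 + x)/4 = -9/4 + (7/2 + x/4) = 5/4 + x/4)
a(-4, -1)*A(32, m(2)) = (5 - 4)*(5/4 + (¼)*2²) = 1*(5/4 + (¼)*4) = 1*(5/4 + 1) = 1*(9/4) = 9/4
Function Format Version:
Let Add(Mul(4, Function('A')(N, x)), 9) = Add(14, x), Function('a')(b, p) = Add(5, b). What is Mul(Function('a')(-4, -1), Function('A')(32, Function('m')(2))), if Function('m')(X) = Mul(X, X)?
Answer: Rational(9, 4) ≈ 2.2500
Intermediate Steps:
Function('m')(X) = Pow(X, 2)
Function('A')(N, x) = Add(Rational(5, 4), Mul(Rational(1, 4), x)) (Function('A')(N, x) = Add(Rational(-9, 4), Mul(Rational(1, 4), Add(14, x))) = Add(Rational(-9, 4), Add(Rational(7, 2), Mul(Rational(1, 4), x))) = Add(Rational(5, 4), Mul(Rational(1, 4), x)))
Mul(Function('a')(-4, -1), Function('A')(32, Function('m')(2))) = Mul(Add(5, -4), Add(Rational(5, 4), Mul(Rational(1, 4), Pow(2, 2)))) = Mul(1, Add(Rational(5, 4), Mul(Rational(1, 4), 4))) = Mul(1, Add(Rational(5, 4), 1)) = Mul(1, Rational(9, 4)) = Rational(9, 4)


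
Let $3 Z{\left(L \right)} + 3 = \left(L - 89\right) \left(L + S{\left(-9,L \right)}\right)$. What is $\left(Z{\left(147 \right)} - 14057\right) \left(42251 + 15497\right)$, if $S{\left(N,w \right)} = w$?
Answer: $-483581752$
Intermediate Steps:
$Z{\left(L \right)} = -1 + \frac{2 L \left(-89 + L\right)}{3}$ ($Z{\left(L \right)} = -1 + \frac{\left(L - 89\right) \left(L + L\right)}{3} = -1 + \frac{\left(-89 + L\right) 2 L}{3} = -1 + \frac{2 L \left(-89 + L\right)}{3}$)
$\left(Z{\left(147 \right)} - 14057\right) \left(42251 + 15497\right) = \left(\left(-1 - 8722 + \frac{2 \cdot 147^{2}}{3}\right) - 14057\right) \left(42251 + 15497\right) = \left(\left(-1 - 8722 + \frac{2}{3} \cdot 21609\right) - 14057\right) 57748 = \left(\left(-1 - 8722 + 14406\right) - 14057\right) 57748 = \left(5683 - 14057\right) 57748 = \left(-8374\right) 57748 = -483581752$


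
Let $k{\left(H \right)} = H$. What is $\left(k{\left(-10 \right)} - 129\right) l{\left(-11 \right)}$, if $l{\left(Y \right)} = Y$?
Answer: $1529$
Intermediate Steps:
$\left(k{\left(-10 \right)} - 129\right) l{\left(-11 \right)} = \left(-10 - 129\right) \left(-11\right) = \left(-139\right) \left(-11\right) = 1529$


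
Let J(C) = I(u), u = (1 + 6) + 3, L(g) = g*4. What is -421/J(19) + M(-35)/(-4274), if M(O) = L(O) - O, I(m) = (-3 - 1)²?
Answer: -898837/34192 ≈ -26.288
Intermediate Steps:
L(g) = 4*g
u = 10 (u = 7 + 3 = 10)
I(m) = 16 (I(m) = (-4)² = 16)
J(C) = 16
M(O) = 3*O (M(O) = 4*O - O = 3*O)
-421/J(19) + M(-35)/(-4274) = -421/16 + (3*(-35))/(-4274) = -421*1/16 - 105*(-1/4274) = -421/16 + 105/4274 = -898837/34192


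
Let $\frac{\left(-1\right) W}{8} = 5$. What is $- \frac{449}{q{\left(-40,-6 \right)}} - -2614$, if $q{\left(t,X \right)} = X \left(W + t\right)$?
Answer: $\frac{1254271}{480} \approx 2613.1$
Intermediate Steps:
$W = -40$ ($W = \left(-8\right) 5 = -40$)
$q{\left(t,X \right)} = X \left(-40 + t\right)$
$- \frac{449}{q{\left(-40,-6 \right)}} - -2614 = - \frac{449}{\left(-6\right) \left(-40 - 40\right)} - -2614 = - \frac{449}{\left(-6\right) \left(-80\right)} + 2614 = - \frac{449}{480} + 2614 = \frac{1254271}{480}$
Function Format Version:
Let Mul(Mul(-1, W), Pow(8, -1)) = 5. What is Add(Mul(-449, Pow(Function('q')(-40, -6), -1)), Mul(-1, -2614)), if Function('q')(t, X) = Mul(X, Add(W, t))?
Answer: Rational(1254271, 480) ≈ 2613.1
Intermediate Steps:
W = -40 (W = Mul(-8, 5) = -40)
Function('q')(t, X) = Mul(X, Add(-40, t))
Add(Mul(-449, Pow(Function('q')(-40, -6), -1)), Mul(-1, -2614)) = Add(Mul(-449, Pow(Mul(-6, Add(-40, -40)), -1)), Mul(-1, -2614)) = Add(Mul(-449, Pow(Mul(-6, -80), -1)), 2614) = Add(Mul(-449, Pow(480, -1)), 2614) = Add(Mul(-449, Rational(1, 480)), 2614) = Add(Rational(-449, 480), 2614) = Rational(1254271, 480)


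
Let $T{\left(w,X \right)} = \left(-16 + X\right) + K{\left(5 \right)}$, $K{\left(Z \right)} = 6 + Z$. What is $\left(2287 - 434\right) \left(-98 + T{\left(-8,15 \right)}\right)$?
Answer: $-163064$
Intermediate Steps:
$T{\left(w,X \right)} = -5 + X$ ($T{\left(w,X \right)} = \left(-16 + X\right) + \left(6 + 5\right) = \left(-16 + X\right) + 11 = -5 + X$)
$\left(2287 - 434\right) \left(-98 + T{\left(-8,15 \right)}\right) = \left(2287 - 434\right) \left(-98 + \left(-5 + 15\right)\right) = 1853 \left(-98 + 10\right) = 1853 \left(-88\right) = -163064$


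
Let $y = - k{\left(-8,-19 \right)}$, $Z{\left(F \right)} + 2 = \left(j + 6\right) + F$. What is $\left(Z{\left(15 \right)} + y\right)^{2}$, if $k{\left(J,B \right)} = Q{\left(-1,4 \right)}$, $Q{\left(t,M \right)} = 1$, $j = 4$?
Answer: $484$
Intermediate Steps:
$k{\left(J,B \right)} = 1$
$Z{\left(F \right)} = 8 + F$ ($Z{\left(F \right)} = -2 + \left(\left(4 + 6\right) + F\right) = -2 + \left(10 + F\right) = 8 + F$)
$y = -1$ ($y = \left(-1\right) 1 = -1$)
$\left(Z{\left(15 \right)} + y\right)^{2} = \left(\left(8 + 15\right) - 1\right)^{2} = \left(23 - 1\right)^{2} = 22^{2} = 484$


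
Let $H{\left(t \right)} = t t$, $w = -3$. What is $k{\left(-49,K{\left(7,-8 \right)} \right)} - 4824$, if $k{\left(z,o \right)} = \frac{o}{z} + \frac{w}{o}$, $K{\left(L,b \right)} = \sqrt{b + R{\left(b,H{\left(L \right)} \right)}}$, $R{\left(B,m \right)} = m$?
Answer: $-4824 - \frac{188 \sqrt{41}}{2009} \approx -4824.6$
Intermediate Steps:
$H{\left(t \right)} = t^{2}$
$K{\left(L,b \right)} = \sqrt{b + L^{2}}$
$k{\left(z,o \right)} = - \frac{3}{o} + \frac{o}{z}$ ($k{\left(z,o \right)} = \frac{o}{z} - \frac{3}{o} = - \frac{3}{o} + \frac{o}{z}$)
$k{\left(-49,K{\left(7,-8 \right)} \right)} - 4824 = \left(- \frac{3}{\sqrt{-8 + 7^{2}}} + \frac{\sqrt{-8 + 7^{2}}}{-49}\right) - 4824 = \left(- \frac{3}{\sqrt{-8 + 49}} + \sqrt{-8 + 49} \left(- \frac{1}{49}\right)\right) - 4824 = \left(- \frac{3}{\sqrt{41}} + \sqrt{41} \left(- \frac{1}{49}\right)\right) - 4824 = \left(- 3 \frac{\sqrt{41}}{41} - \frac{\sqrt{41}}{49}\right) - 4824 = \left(- \frac{3 \sqrt{41}}{41} - \frac{\sqrt{41}}{49}\right) - 4824 = - \frac{188 \sqrt{41}}{2009} - 4824 = -4824 - \frac{188 \sqrt{41}}{2009}$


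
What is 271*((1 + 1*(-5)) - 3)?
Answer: -1897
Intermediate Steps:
271*((1 + 1*(-5)) - 3) = 271*((1 - 5) - 3) = 271*(-4 - 3) = 271*(-7) = -1897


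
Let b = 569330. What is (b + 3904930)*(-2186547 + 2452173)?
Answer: 1188479786760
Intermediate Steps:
(b + 3904930)*(-2186547 + 2452173) = (569330 + 3904930)*(-2186547 + 2452173) = 4474260*265626 = 1188479786760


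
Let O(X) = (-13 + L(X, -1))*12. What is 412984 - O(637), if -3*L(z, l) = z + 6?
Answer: 415712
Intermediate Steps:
L(z, l) = -2 - z/3 (L(z, l) = -(z + 6)/3 = -(6 + z)/3 = -2 - z/3)
O(X) = -180 - 4*X (O(X) = (-13 + (-2 - X/3))*12 = (-15 - X/3)*12 = -180 - 4*X)
412984 - O(637) = 412984 - (-180 - 4*637) = 412984 - (-180 - 2548) = 412984 - 1*(-2728) = 412984 + 2728 = 415712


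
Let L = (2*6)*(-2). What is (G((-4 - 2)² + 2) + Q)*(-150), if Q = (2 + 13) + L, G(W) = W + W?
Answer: -10050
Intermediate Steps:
G(W) = 2*W
L = -24 (L = 12*(-2) = -24)
Q = -9 (Q = (2 + 13) - 24 = 15 - 24 = -9)
(G((-4 - 2)² + 2) + Q)*(-150) = (2*((-4 - 2)² + 2) - 9)*(-150) = (2*((-6)² + 2) - 9)*(-150) = (2*(36 + 2) - 9)*(-150) = (2*38 - 9)*(-150) = (76 - 9)*(-150) = 67*(-150) = -10050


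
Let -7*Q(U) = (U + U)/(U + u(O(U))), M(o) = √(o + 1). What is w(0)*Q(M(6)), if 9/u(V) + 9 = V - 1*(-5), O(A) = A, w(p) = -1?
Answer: -√7/14 ≈ -0.18898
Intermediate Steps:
M(o) = √(1 + o)
u(V) = 9/(-4 + V) (u(V) = 9/(-9 + (V - 1*(-5))) = 9/(-9 + (V + 5)) = 9/(-9 + (5 + V)) = 9/(-4 + V))
Q(U) = -2*U/(7*(U + 9/(-4 + U))) (Q(U) = -(U + U)/(7*(U + 9/(-4 + U))) = -2*U/(7*(U + 9/(-4 + U))))
w(0)*Q(M(6)) = -(-2)*√(1 + 6)*(-4 + √(1 + 6))/(63 + 7*√(1 + 6)*(-4 + √(1 + 6))) = -(-2)*√7*(-4 + √7)/(63 + 7*√7*(-4 + √7)) = 2*√7*(-4 + √7)/(63 + 7*√7*(-4 + √7))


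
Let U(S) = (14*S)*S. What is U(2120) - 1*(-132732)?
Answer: 63054332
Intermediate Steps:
U(S) = 14*S**2
U(2120) - 1*(-132732) = 14*2120**2 - 1*(-132732) = 14*4494400 + 132732 = 62921600 + 132732 = 63054332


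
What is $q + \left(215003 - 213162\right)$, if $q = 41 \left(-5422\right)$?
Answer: $-220461$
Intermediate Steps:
$q = -222302$
$q + \left(215003 - 213162\right) = -222302 + \left(215003 - 213162\right) = -222302 + 1841 = -220461$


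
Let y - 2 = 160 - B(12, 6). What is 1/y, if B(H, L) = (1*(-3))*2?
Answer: 1/168 ≈ 0.0059524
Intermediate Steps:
B(H, L) = -6 (B(H, L) = -3*2 = -6)
y = 168 (y = 2 + (160 - 1*(-6)) = 2 + (160 + 6) = 2 + 166 = 168)
1/y = 1/168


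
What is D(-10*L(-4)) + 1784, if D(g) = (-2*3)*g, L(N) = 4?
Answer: 2024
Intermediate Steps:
D(g) = -6*g
D(-10*L(-4)) + 1784 = -(-60)*4 + 1784 = -6*(-40) + 1784 = 240 + 1784 = 2024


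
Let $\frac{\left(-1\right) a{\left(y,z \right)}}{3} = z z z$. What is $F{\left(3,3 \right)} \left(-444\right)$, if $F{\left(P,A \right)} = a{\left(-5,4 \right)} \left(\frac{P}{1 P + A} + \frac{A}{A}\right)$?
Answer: $127872$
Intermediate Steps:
$a{\left(y,z \right)} = - 3 z^{3}$ ($a{\left(y,z \right)} = - 3 z z z = - 3 z^{2} z = - 3 z^{3}$)
$F{\left(P,A \right)} = -192 - \frac{192 P}{A + P}$ ($F{\left(P,A \right)} = - 3 \cdot 4^{3} \left(\frac{P}{1 P + A} + \frac{A}{A}\right) = \left(-3\right) 64 \left(\frac{P}{P + A} + 1\right) = - 192 \left(\frac{P}{A + P} + 1\right) = - 192 \left(1 + \frac{P}{A + P}\right) = -192 - \frac{192 P}{A + P}$)
$F{\left(3,3 \right)} \left(-444\right) = \frac{192 \left(\left(-1\right) 3 - 6\right)}{3 + 3} \left(-444\right) = \frac{192 \left(-3 - 6\right)}{6} \left(-444\right) = 192 \cdot \frac{1}{6} \left(-9\right) \left(-444\right) = \left(-288\right) \left(-444\right) = 127872$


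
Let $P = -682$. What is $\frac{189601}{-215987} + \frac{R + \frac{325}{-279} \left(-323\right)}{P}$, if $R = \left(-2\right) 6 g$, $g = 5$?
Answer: $- \frac{55134512023}{41097574386} \approx -1.3416$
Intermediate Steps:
$R = -60$ ($R = \left(-2\right) 6 \cdot 5 = \left(-12\right) 5 = -60$)
$\frac{189601}{-215987} + \frac{R + \frac{325}{-279} \left(-323\right)}{P} = \frac{189601}{-215987} + \frac{-60 + \frac{325}{-279} \left(-323\right)}{-682} = 189601 \left(- \frac{1}{215987}\right) + \left(-60 + 325 \left(- \frac{1}{279}\right) \left(-323\right)\right) \left(- \frac{1}{682}\right) = - \frac{189601}{215987} + \left(-60 - - \frac{104975}{279}\right) \left(- \frac{1}{682}\right) = - \frac{189601}{215987} + \left(-60 + \frac{104975}{279}\right) \left(- \frac{1}{682}\right) = - \frac{189601}{215987} + \frac{88235}{279} \left(- \frac{1}{682}\right) = - \frac{189601}{215987} - \frac{88235}{190278} = - \frac{55134512023}{41097574386}$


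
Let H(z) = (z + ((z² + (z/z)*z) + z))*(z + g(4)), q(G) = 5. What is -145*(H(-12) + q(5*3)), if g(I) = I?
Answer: 124555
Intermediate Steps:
H(z) = (4 + z)*(z² + 3*z) (H(z) = (z + ((z² + (z/z)*z) + z))*(z + 4) = (z + ((z² + 1*z) + z))*(4 + z) = (z + ((z² + z) + z))*(4 + z) = (z + ((z + z²) + z))*(4 + z) = (z + (z² + 2*z))*(4 + z) = (z² + 3*z)*(4 + z) = (4 + z)*(z² + 3*z))
-145*(H(-12) + q(5*3)) = -145*(-12*(12 + (-12)² + 7*(-12)) + 5) = -145*(-12*(12 + 144 - 84) + 5) = -145*(-12*72 + 5) = -145*(-864 + 5) = -145*(-859) = 124555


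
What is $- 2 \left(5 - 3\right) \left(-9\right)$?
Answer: $36$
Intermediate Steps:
$- 2 \left(5 - 3\right) \left(-9\right) = \left(-2\right) 2 \left(-9\right) = \left(-4\right) \left(-9\right) = 36$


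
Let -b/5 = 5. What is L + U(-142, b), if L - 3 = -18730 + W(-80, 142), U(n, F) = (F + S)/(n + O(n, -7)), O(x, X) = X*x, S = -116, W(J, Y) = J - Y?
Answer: -5381563/284 ≈ -18949.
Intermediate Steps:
b = -25 (b = -5*5 = -25)
U(n, F) = -(-116 + F)/(6*n) (U(n, F) = (F - 116)/(n - 7*n) = (-116 + F)/((-6*n)) = (-116 + F)*(-1/(6*n)) = -(-116 + F)/(6*n))
L = -18949 (L = 3 + (-18730 + (-80 - 1*142)) = 3 + (-18730 + (-80 - 142)) = 3 + (-18730 - 222) = 3 - 18952 = -18949)
L + U(-142, b) = -18949 + (1/6)*(116 - 1*(-25))/(-142) = -18949 + (1/6)*(-1/142)*(116 + 25) = -18949 + (1/6)*(-1/142)*141 = -18949 - 47/284 = -5381563/284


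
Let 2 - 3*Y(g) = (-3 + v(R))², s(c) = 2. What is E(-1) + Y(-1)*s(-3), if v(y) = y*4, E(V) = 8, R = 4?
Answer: -310/3 ≈ -103.33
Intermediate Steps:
v(y) = 4*y
Y(g) = -167/3 (Y(g) = ⅔ - (-3 + 4*4)²/3 = ⅔ - (-3 + 16)²/3 = ⅔ - ⅓*13² = ⅔ - ⅓*169 = ⅔ - 169/3 = -167/3)
E(-1) + Y(-1)*s(-3) = 8 - 167/3*2 = 8 - 334/3 = -310/3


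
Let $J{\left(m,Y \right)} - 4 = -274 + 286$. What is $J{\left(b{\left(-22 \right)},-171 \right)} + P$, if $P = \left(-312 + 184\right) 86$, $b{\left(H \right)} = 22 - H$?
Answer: $-10992$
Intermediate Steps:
$J{\left(m,Y \right)} = 16$ ($J{\left(m,Y \right)} = 4 + \left(-274 + 286\right) = 4 + 12 = 16$)
$P = -11008$ ($P = \left(-128\right) 86 = -11008$)
$J{\left(b{\left(-22 \right)},-171 \right)} + P = 16 - 11008 = -10992$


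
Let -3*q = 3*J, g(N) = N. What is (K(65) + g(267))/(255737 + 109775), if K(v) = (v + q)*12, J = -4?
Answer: 1095/365512 ≈ 0.0029958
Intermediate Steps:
q = 4 (q = -(-4) = -⅓*(-12) = 4)
K(v) = 48 + 12*v (K(v) = (v + 4)*12 = (4 + v)*12 = 48 + 12*v)
(K(65) + g(267))/(255737 + 109775) = ((48 + 12*65) + 267)/(255737 + 109775) = ((48 + 780) + 267)/365512 = (828 + 267)*(1/365512) = 1095*(1/365512) = 1095/365512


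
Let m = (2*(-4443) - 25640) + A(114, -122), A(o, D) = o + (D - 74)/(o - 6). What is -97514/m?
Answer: 2632878/929173 ≈ 2.8336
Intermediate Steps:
A(o, D) = o + (-74 + D)/(-6 + o)
m = -929173/27 (m = (2*(-4443) - 25640) + (-74 - 122 + 114**2 - 6*114)/(-6 + 114) = (-8886 - 25640) + (-74 - 122 + 12996 - 684)/108 = -34526 + (1/108)*12116 = -34526 + 3029/27 = -929173/27 ≈ -34414.)
-97514/m = -97514/(-929173/27) = -97514*(-27/929173) = 2632878/929173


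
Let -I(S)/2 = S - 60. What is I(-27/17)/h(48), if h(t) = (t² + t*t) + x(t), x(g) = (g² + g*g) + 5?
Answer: 2094/156757 ≈ 0.013358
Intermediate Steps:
x(g) = 5 + 2*g² (x(g) = (g² + g²) + 5 = 2*g² + 5 = 5 + 2*g²)
I(S) = 120 - 2*S (I(S) = -2*(S - 60) = -2*(-60 + S) = 120 - 2*S)
h(t) = 5 + 4*t² (h(t) = (t² + t*t) + (5 + 2*t²) = (t² + t²) + (5 + 2*t²) = 2*t² + (5 + 2*t²) = 5 + 4*t²)
I(-27/17)/h(48) = (120 - (-54)/17)/(5 + 4*48²) = (120 - (-54)/17)/(5 + 4*2304) = (120 - 2*(-27/17))/(5 + 9216) = (120 + 54/17)/9221 = (2094/17)*(1/9221) = 2094/156757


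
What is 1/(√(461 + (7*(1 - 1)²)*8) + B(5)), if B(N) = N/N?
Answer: -1/460 + √461/460 ≈ 0.044502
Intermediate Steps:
B(N) = 1
1/(√(461 + (7*(1 - 1)²)*8) + B(5)) = 1/(√(461 + (7*(1 - 1)²)*8) + 1) = 1/(√(461 + (7*0²)*8) + 1) = 1/(√(461 + (7*0)*8) + 1) = 1/(√(461 + 0*8) + 1) = 1/(√(461 + 0) + 1) = 1/(√461 + 1) = 1/(1 + √461)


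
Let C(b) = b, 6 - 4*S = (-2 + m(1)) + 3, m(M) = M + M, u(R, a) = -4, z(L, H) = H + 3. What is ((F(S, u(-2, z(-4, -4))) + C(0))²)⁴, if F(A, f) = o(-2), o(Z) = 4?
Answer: 65536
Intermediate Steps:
z(L, H) = 3 + H
m(M) = 2*M
S = ¾ (S = 3/2 - ((-2 + 2*1) + 3)/4 = 3/2 - ((-2 + 2) + 3)/4 = 3/2 - (0 + 3)/4 = 3/2 - ¼*3 = 3/2 - ¾ = ¾ ≈ 0.75000)
F(A, f) = 4
((F(S, u(-2, z(-4, -4))) + C(0))²)⁴ = ((4 + 0)²)⁴ = (4²)⁴ = 16⁴ = 65536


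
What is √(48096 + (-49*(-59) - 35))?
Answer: 2*√12738 ≈ 225.73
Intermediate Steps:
√(48096 + (-49*(-59) - 35)) = √(48096 + (2891 - 35)) = √(48096 + 2856) = √50952 = 2*√12738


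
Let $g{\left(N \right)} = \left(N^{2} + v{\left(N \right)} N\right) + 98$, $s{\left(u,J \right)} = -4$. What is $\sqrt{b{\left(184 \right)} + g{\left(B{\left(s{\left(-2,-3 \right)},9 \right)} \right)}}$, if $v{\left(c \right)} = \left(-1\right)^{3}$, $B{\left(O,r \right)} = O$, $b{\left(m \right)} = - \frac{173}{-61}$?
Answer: $\frac{9 \sqrt{5551}}{61} \approx 10.993$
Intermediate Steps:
$b{\left(m \right)} = \frac{173}{61}$ ($b{\left(m \right)} = \left(-173\right) \left(- \frac{1}{61}\right) = \frac{173}{61}$)
$v{\left(c \right)} = -1$
$g{\left(N \right)} = 98 + N^{2} - N$ ($g{\left(N \right)} = \left(N^{2} - N\right) + 98 = 98 + N^{2} - N$)
$\sqrt{b{\left(184 \right)} + g{\left(B{\left(s{\left(-2,-3 \right)},9 \right)} \right)}} = \sqrt{\frac{173}{61} + \left(98 + \left(-4\right)^{2} - -4\right)} = \sqrt{\frac{173}{61} + \left(98 + 16 + 4\right)} = \sqrt{\frac{173}{61} + 118} = \sqrt{\frac{7371}{61}} = \frac{9 \sqrt{5551}}{61}$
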